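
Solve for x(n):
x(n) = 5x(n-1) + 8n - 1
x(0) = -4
First-order linear with linear forcing.
Homogeneous solution: x_h(n) = A·(5)^n.
Try particular x_p(n) = pn + q. Substituting:
  pn + q = 5(p(n-1) + q) + 8n - 1.
Matching the n-coefficient: p = 5p + 8 ⇒ p = -2.
Matching constants: q = -5p + 5q - 1 ⇒ q = - \frac{9}{4}.
General: x(n) = A·(5)^n - 2 n - \frac{9}{4}.
Apply x(0) = -4: A - \frac{9}{4} = -4 ⇒ A = - \frac{7}{4}.
So x(n) = - \frac{7 \cdot 5^{n}}{4} - 2 n - \frac{9}{4}.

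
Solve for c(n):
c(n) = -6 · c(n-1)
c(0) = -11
Pure geometric recurrence with ratio -6.
By induction c(n) = c(0) · (-6)^n = - 11 \left(-6\right)^{n}.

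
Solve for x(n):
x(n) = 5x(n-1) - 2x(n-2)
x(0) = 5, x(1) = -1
Characteristic equation: x² - 5x + 2 = 0.
Discriminant Δ = (5)² + 4·(-2) = 17.
Roots r₁,₂ = (5 ± √17)/2, so r₁ = \frac{\sqrt{17}}{2} + \frac{5}{2}, r₂ = \frac{5}{2} - \frac{\sqrt{17}}{2}.
General solution: x(n) = A·r₁^n + B·r₂^n.
From the initial conditions, A + B = 5 and r₁A + r₂B = -1.
Since r₁ - r₂ = √17: A = (-1 - (5)r₂)/√17 = \frac{5}{2} - \frac{27 \sqrt{17}}{34}, and B = 5 - A = \frac{5}{2} + \frac{27 \sqrt{17}}{34}.
So x(n) = \left(\frac{5}{2} - \frac{27 \sqrt{17}}{34}\right)\left(\frac{\sqrt{17}}{2} + \frac{5}{2}\right)^n + \left(\frac{5}{2} + \frac{27 \sqrt{17}}{34}\right)\left(\frac{5}{2} - \frac{\sqrt{17}}{2}\right)^n.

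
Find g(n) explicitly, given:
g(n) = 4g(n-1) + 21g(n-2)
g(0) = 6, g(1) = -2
Characteristic equation: x² - 4x - 21 = 0, which factors as (x - (7))(x - (-3)) = 0.
Roots r₁ = 7, r₂ = -3 (distinct).
General solution: g(n) = A·(7)^n + B·(-3)^n.
From g(0) = 6: A + B = 6.
From g(1) = -2: 7A - 3B = -2.
Solving: A = \frac{8}{5}, B = \frac{22}{5}.
So g(n) = \frac{22 \left(-3\right)^{n}}{5} + \frac{8 \cdot 7^{n}}{5}.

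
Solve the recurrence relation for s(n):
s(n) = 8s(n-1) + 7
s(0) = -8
First-order linear non-homogeneous.
Homogeneous solution: s_h(n) = A·(8)^n.
Try constant particular solution s_p = K: K = 8K + 7 ⇒ K = -1.
General: s(n) = A·(8)^n - 1.
Apply s(0) = -8: A - 1 = -8 ⇒ A = -7.
So s(n) = - 7 \cdot 8^{n} - 1.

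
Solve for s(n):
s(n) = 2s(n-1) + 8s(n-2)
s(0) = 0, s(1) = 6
Characteristic equation: x² - 2x - 8 = 0, which factors as (x - (-2))(x - (4)) = 0.
Roots r₁ = -2, r₂ = 4 (distinct).
General solution: s(n) = A·(-2)^n + B·(4)^n.
From s(0) = 0: A + B = 0.
From s(1) = 6: -2A + 4B = 6.
Solving: A = -1, B = 1.
So s(n) = - \left(-2\right)^{n} + 4^{n}.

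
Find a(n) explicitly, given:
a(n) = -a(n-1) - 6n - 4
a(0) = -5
First-order linear with linear forcing.
Homogeneous solution: a_h(n) = A·(-1)^n.
Try particular a_p(n) = pn + q. Substituting:
  pn + q = -(p(n-1) + q) - 6n - 4.
Matching the n-coefficient: p = -p - 6 ⇒ p = -3.
Matching constants: q = p - q - 4 ⇒ q = - \frac{7}{2}.
General: a(n) = A·(-1)^n - 3 n - \frac{7}{2}.
Apply a(0) = -5: A - \frac{7}{2} = -5 ⇒ A = - \frac{3}{2}.
So a(n) = - \frac{3 \left(-1\right)^{n}}{2} - 3 n - \frac{7}{2}.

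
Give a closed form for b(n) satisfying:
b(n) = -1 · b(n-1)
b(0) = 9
Pure geometric recurrence with ratio -1.
By induction b(n) = b(0) · (-1)^n = 9 \left(-1\right)^{n}.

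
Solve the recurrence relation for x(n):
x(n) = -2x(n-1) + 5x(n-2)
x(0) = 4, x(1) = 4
Characteristic equation: x² + 2x - 5 = 0.
Discriminant Δ = (-2)² + 4·(5) = 24.
Roots r₁,₂ = (-2 ± √24)/2, so r₁ = -1 + \sqrt{6}, r₂ = - \sqrt{6} - 1.
General solution: x(n) = A·r₁^n + B·r₂^n.
From the initial conditions, A + B = 4 and r₁A + r₂B = 4.
Since r₁ - r₂ = √24: A = (4 - (4)r₂)/√24 = \frac{2 \sqrt{6}}{3} + 2, and B = 4 - A = 2 - \frac{2 \sqrt{6}}{3}.
So x(n) = \left(\frac{2 \sqrt{6}}{3} + 2\right)\left(-1 + \sqrt{6}\right)^n + \left(2 - \frac{2 \sqrt{6}}{3}\right)\left(- \sqrt{6} - 1\right)^n.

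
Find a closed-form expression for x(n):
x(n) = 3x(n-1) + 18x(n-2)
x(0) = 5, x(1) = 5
Characteristic equation: x² - 3x - 18 = 0, which factors as (x - (6))(x - (-3)) = 0.
Roots r₁ = 6, r₂ = -3 (distinct).
General solution: x(n) = A·(6)^n + B·(-3)^n.
From x(0) = 5: A + B = 5.
From x(1) = 5: 6A - 3B = 5.
Solving: A = \frac{20}{9}, B = \frac{25}{9}.
So x(n) = \frac{25 \left(-3\right)^{n}}{9} + \frac{20 \cdot 6^{n}}{9}.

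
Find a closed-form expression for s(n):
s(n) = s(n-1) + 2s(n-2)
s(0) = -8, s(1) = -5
Characteristic equation: x² - x - 2 = 0, which factors as (x - (2))(x - (-1)) = 0.
Roots r₁ = 2, r₂ = -1 (distinct).
General solution: s(n) = A·(2)^n + B·(-1)^n.
From s(0) = -8: A + B = -8.
From s(1) = -5: 2A - B = -5.
Solving: A = - \frac{13}{3}, B = - \frac{11}{3}.
So s(n) = - \frac{11 \left(-1\right)^{n}}{3} - \frac{13 \cdot 2^{n}}{3}.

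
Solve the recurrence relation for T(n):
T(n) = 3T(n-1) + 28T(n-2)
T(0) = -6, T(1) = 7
Characteristic equation: x² - 3x - 28 = 0, which factors as (x - (-4))(x - (7)) = 0.
Roots r₁ = -4, r₂ = 7 (distinct).
General solution: T(n) = A·(-4)^n + B·(7)^n.
From T(0) = -6: A + B = -6.
From T(1) = 7: -4A + 7B = 7.
Solving: A = - \frac{49}{11}, B = - \frac{17}{11}.
So T(n) = - \frac{49 \left(-4\right)^{n}}{11} - \frac{17 \cdot 7^{n}}{11}.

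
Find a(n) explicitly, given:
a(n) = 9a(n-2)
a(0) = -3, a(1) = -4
Characteristic equation: x² - 9 = 0, which factors as (x - (3))(x - (-3)) = 0.
Roots r₁ = 3, r₂ = -3 (distinct).
General solution: a(n) = A·(3)^n + B·(-3)^n.
From a(0) = -3: A + B = -3.
From a(1) = -4: 3A - 3B = -4.
Solving: A = - \frac{13}{6}, B = - \frac{5}{6}.
So a(n) = - \frac{5 \left(-3\right)^{n}}{6} - \frac{13 \cdot 3^{n}}{6}.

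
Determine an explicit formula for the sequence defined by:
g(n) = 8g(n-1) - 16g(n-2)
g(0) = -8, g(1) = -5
Characteristic equation: x² - 8x + 16 = 0, which is (x - (4))².
Repeated root r = 4.
General solution: g(n) = (A + Bn)·(4)^n.
From g(0) = -8: A = -8.
From g(1) = -5: (A + B)·(4) = -5 ⇒ B = \frac{27}{4}.
So g(n) = \left(\frac{27 n}{4} - 8\right) \cdot (4)^n.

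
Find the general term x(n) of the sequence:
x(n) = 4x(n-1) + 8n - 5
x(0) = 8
First-order linear with linear forcing.
Homogeneous solution: x_h(n) = A·(4)^n.
Try particular x_p(n) = pn + q. Substituting:
  pn + q = 4(p(n-1) + q) + 8n - 5.
Matching the n-coefficient: p = 4p + 8 ⇒ p = - \frac{8}{3}.
Matching constants: q = -4p + 4q - 5 ⇒ q = - \frac{17}{9}.
General: x(n) = A·(4)^n - \frac{8 n}{3} - \frac{17}{9}.
Apply x(0) = 8: A - \frac{17}{9} = 8 ⇒ A = \frac{89}{9}.
So x(n) = \frac{89 \cdot 4^{n}}{9} - \frac{8 n}{3} - \frac{17}{9}.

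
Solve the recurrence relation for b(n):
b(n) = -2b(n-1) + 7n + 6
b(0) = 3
First-order linear with linear forcing.
Homogeneous solution: b_h(n) = A·(-2)^n.
Try particular b_p(n) = pn + q. Substituting:
  pn + q = -2(p(n-1) + q) + 7n + 6.
Matching the n-coefficient: p = -2p + 7 ⇒ p = \frac{7}{3}.
Matching constants: q = 2p - 2q + 6 ⇒ q = \frac{32}{9}.
General: b(n) = A·(-2)^n + \frac{7 n}{3} + \frac{32}{9}.
Apply b(0) = 3: A + \frac{32}{9} = 3 ⇒ A = - \frac{5}{9}.
So b(n) = - \frac{5 \left(-2\right)^{n}}{9} + \frac{7 n}{3} + \frac{32}{9}.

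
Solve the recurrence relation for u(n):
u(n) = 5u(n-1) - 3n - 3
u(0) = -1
First-order linear with linear forcing.
Homogeneous solution: u_h(n) = A·(5)^n.
Try particular u_p(n) = pn + q. Substituting:
  pn + q = 5(p(n-1) + q) - 3n - 3.
Matching the n-coefficient: p = 5p - 3 ⇒ p = \frac{3}{4}.
Matching constants: q = -5p + 5q - 3 ⇒ q = \frac{27}{16}.
General: u(n) = A·(5)^n + \frac{3 n}{4} + \frac{27}{16}.
Apply u(0) = -1: A + \frac{27}{16} = -1 ⇒ A = - \frac{43}{16}.
So u(n) = - \frac{43 \cdot 5^{n}}{16} + \frac{3 n}{4} + \frac{27}{16}.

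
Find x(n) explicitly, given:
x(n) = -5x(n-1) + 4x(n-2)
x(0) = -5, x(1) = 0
Characteristic equation: x² + 5x - 4 = 0.
Discriminant Δ = (-5)² + 4·(4) = 41.
Roots r₁,₂ = (-5 ± √41)/2, so r₁ = - \frac{5}{2} + \frac{\sqrt{41}}{2}, r₂ = - \frac{\sqrt{41}}{2} - \frac{5}{2}.
General solution: x(n) = A·r₁^n + B·r₂^n.
From the initial conditions, A + B = -5 and r₁A + r₂B = 0.
Since r₁ - r₂ = √41: A = (0 - (-5)r₂)/√41 = - \frac{5}{2} - \frac{25 \sqrt{41}}{82}, and B = -5 - A = - \frac{5}{2} + \frac{25 \sqrt{41}}{82}.
So x(n) = \left(- \frac{5}{2} - \frac{25 \sqrt{41}}{82}\right)\left(- \frac{5}{2} + \frac{\sqrt{41}}{2}\right)^n + \left(- \frac{5}{2} + \frac{25 \sqrt{41}}{82}\right)\left(- \frac{\sqrt{41}}{2} - \frac{5}{2}\right)^n.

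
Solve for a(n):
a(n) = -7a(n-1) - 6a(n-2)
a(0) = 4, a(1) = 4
Characteristic equation: x² + 7x + 6 = 0, which factors as (x - (-1))(x - (-6)) = 0.
Roots r₁ = -1, r₂ = -6 (distinct).
General solution: a(n) = A·(-1)^n + B·(-6)^n.
From a(0) = 4: A + B = 4.
From a(1) = 4: -A - 6B = 4.
Solving: A = \frac{28}{5}, B = - \frac{8}{5}.
So a(n) = \frac{28 \left(-1\right)^{n}}{5} - \frac{8 \left(-6\right)^{n}}{5}.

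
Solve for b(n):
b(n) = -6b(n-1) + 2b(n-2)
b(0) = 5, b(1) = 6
Characteristic equation: x² + 6x - 2 = 0.
Discriminant Δ = (-6)² + 4·(2) = 44.
Roots r₁,₂ = (-6 ± √44)/2, so r₁ = -3 + \sqrt{11}, r₂ = - \sqrt{11} - 3.
General solution: b(n) = A·r₁^n + B·r₂^n.
From the initial conditions, A + B = 5 and r₁A + r₂B = 6.
Since r₁ - r₂ = √44: A = (6 - (5)r₂)/√44 = \frac{5}{2} + \frac{21 \sqrt{11}}{22}, and B = 5 - A = \frac{5}{2} - \frac{21 \sqrt{11}}{22}.
So b(n) = \left(\frac{5}{2} + \frac{21 \sqrt{11}}{22}\right)\left(-3 + \sqrt{11}\right)^n + \left(\frac{5}{2} - \frac{21 \sqrt{11}}{22}\right)\left(- \sqrt{11} - 3\right)^n.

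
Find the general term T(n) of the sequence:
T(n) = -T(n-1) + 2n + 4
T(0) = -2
First-order linear with linear forcing.
Homogeneous solution: T_h(n) = A·(-1)^n.
Try particular T_p(n) = pn + q. Substituting:
  pn + q = -(p(n-1) + q) + 2n + 4.
Matching the n-coefficient: p = -p + 2 ⇒ p = 1.
Matching constants: q = p - q + 4 ⇒ q = \frac{5}{2}.
General: T(n) = A·(-1)^n + n + \frac{5}{2}.
Apply T(0) = -2: A + \frac{5}{2} = -2 ⇒ A = - \frac{9}{2}.
So T(n) = - \frac{9 \left(-1\right)^{n}}{2} + n + \frac{5}{2}.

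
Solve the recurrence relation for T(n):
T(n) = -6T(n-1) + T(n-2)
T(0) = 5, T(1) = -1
Characteristic equation: x² + 6x - 1 = 0.
Discriminant Δ = (-6)² + 4·(1) = 40.
Roots r₁,₂ = (-6 ± √40)/2, so r₁ = -3 + \sqrt{10}, r₂ = - \sqrt{10} - 3.
General solution: T(n) = A·r₁^n + B·r₂^n.
From the initial conditions, A + B = 5 and r₁A + r₂B = -1.
Since r₁ - r₂ = √40: A = (-1 - (5)r₂)/√40 = \frac{7 \sqrt{10}}{10} + \frac{5}{2}, and B = 5 - A = \frac{5}{2} - \frac{7 \sqrt{10}}{10}.
So T(n) = \left(\frac{7 \sqrt{10}}{10} + \frac{5}{2}\right)\left(-3 + \sqrt{10}\right)^n + \left(\frac{5}{2} - \frac{7 \sqrt{10}}{10}\right)\left(- \sqrt{10} - 3\right)^n.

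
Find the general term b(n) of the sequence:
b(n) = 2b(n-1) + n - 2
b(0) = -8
First-order linear with linear forcing.
Homogeneous solution: b_h(n) = A·(2)^n.
Try particular b_p(n) = pn + q. Substituting:
  pn + q = 2(p(n-1) + q) + n - 2.
Matching the n-coefficient: p = 2p + 1 ⇒ p = -1.
Matching constants: q = -2p + 2q - 2 ⇒ q = 0.
General: b(n) = A·(2)^n - n + 0.
Apply b(0) = -8: A + 0 = -8 ⇒ A = -8.
So b(n) = - 8 \cdot 2^{n} - n.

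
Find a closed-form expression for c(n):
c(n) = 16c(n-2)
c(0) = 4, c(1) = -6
Characteristic equation: x² - 16 = 0, which factors as (x - (4))(x - (-4)) = 0.
Roots r₁ = 4, r₂ = -4 (distinct).
General solution: c(n) = A·(4)^n + B·(-4)^n.
From c(0) = 4: A + B = 4.
From c(1) = -6: 4A - 4B = -6.
Solving: A = \frac{5}{4}, B = \frac{11}{4}.
So c(n) = \frac{11 \left(-4\right)^{n}}{4} + \frac{5 \cdot 4^{n}}{4}.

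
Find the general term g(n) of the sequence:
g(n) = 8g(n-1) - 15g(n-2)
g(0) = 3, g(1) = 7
Characteristic equation: x² - 8x + 15 = 0, which factors as (x - (5))(x - (3)) = 0.
Roots r₁ = 5, r₂ = 3 (distinct).
General solution: g(n) = A·(5)^n + B·(3)^n.
From g(0) = 3: A + B = 3.
From g(1) = 7: 5A + 3B = 7.
Solving: A = -1, B = 4.
So g(n) = 4 \cdot 3^{n} - 5^{n}.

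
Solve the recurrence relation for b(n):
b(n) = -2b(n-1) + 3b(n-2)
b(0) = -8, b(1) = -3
Characteristic equation: x² + 2x - 3 = 0, which factors as (x - (-3))(x - (1)) = 0.
Roots r₁ = -3, r₂ = 1 (distinct).
General solution: b(n) = A·(-3)^n + B·(1)^n.
From b(0) = -8: A + B = -8.
From b(1) = -3: -3A + B = -3.
Solving: A = - \frac{5}{4}, B = - \frac{27}{4}.
So b(n) = - \frac{5 \left(-3\right)^{n}}{4} - \frac{27}{4}.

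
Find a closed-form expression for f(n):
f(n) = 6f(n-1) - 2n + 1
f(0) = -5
First-order linear with linear forcing.
Homogeneous solution: f_h(n) = A·(6)^n.
Try particular f_p(n) = pn + q. Substituting:
  pn + q = 6(p(n-1) + q) - 2n + 1.
Matching the n-coefficient: p = 6p - 2 ⇒ p = \frac{2}{5}.
Matching constants: q = -6p + 6q + 1 ⇒ q = \frac{7}{25}.
General: f(n) = A·(6)^n + \frac{2 n}{5} + \frac{7}{25}.
Apply f(0) = -5: A + \frac{7}{25} = -5 ⇒ A = - \frac{132}{25}.
So f(n) = - \frac{132 \cdot 6^{n}}{25} + \frac{2 n}{5} + \frac{7}{25}.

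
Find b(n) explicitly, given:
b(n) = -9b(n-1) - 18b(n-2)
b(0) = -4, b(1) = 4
Characteristic equation: x² + 9x + 18 = 0, which factors as (x - (-6))(x - (-3)) = 0.
Roots r₁ = -6, r₂ = -3 (distinct).
General solution: b(n) = A·(-6)^n + B·(-3)^n.
From b(0) = -4: A + B = -4.
From b(1) = 4: -6A - 3B = 4.
Solving: A = \frac{8}{3}, B = - \frac{20}{3}.
So b(n) = - \frac{20 \left(-3\right)^{n}}{3} + \frac{8 \left(-6\right)^{n}}{3}.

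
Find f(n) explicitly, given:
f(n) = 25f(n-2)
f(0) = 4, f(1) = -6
Characteristic equation: x² - 25 = 0, which factors as (x - (5))(x - (-5)) = 0.
Roots r₁ = 5, r₂ = -5 (distinct).
General solution: f(n) = A·(5)^n + B·(-5)^n.
From f(0) = 4: A + B = 4.
From f(1) = -6: 5A - 5B = -6.
Solving: A = \frac{7}{5}, B = \frac{13}{5}.
So f(n) = \frac{13 \left(-5\right)^{n}}{5} + \frac{7 \cdot 5^{n}}{5}.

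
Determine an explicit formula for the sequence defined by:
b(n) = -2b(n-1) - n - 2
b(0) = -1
First-order linear with linear forcing.
Homogeneous solution: b_h(n) = A·(-2)^n.
Try particular b_p(n) = pn + q. Substituting:
  pn + q = -2(p(n-1) + q) - n - 2.
Matching the n-coefficient: p = -2p - 1 ⇒ p = - \frac{1}{3}.
Matching constants: q = 2p - 2q - 2 ⇒ q = - \frac{8}{9}.
General: b(n) = A·(-2)^n - \frac{n}{3} - \frac{8}{9}.
Apply b(0) = -1: A - \frac{8}{9} = -1 ⇒ A = - \frac{1}{9}.
So b(n) = - \frac{\left(-2\right)^{n}}{9} - \frac{n}{3} - \frac{8}{9}.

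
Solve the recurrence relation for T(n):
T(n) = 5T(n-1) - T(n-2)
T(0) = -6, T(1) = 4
Characteristic equation: x² - 5x + 1 = 0.
Discriminant Δ = (5)² + 4·(-1) = 21.
Roots r₁,₂ = (5 ± √21)/2, so r₁ = \frac{\sqrt{21}}{2} + \frac{5}{2}, r₂ = \frac{5}{2} - \frac{\sqrt{21}}{2}.
General solution: T(n) = A·r₁^n + B·r₂^n.
From the initial conditions, A + B = -6 and r₁A + r₂B = 4.
Since r₁ - r₂ = √21: A = (4 - (-6)r₂)/√21 = -3 + \frac{19 \sqrt{21}}{21}, and B = -6 - A = - \frac{19 \sqrt{21}}{21} - 3.
So T(n) = \left(-3 + \frac{19 \sqrt{21}}{21}\right)\left(\frac{\sqrt{21}}{2} + \frac{5}{2}\right)^n + \left(- \frac{19 \sqrt{21}}{21} - 3\right)\left(\frac{5}{2} - \frac{\sqrt{21}}{2}\right)^n.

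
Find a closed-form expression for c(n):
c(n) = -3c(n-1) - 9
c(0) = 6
First-order linear non-homogeneous.
Homogeneous solution: c_h(n) = A·(-3)^n.
Try constant particular solution c_p = K: K = -3K - 9 ⇒ K = - \frac{9}{4}.
General: c(n) = A·(-3)^n - \frac{9}{4}.
Apply c(0) = 6: A - \frac{9}{4} = 6 ⇒ A = \frac{33}{4}.
So c(n) = \frac{33 \left(-3\right)^{n}}{4} - \frac{9}{4}.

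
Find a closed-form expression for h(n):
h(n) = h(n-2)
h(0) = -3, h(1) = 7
Characteristic equation: x² - 1 = 0, which factors as (x - (1))(x - (-1)) = 0.
Roots r₁ = 1, r₂ = -1 (distinct).
General solution: h(n) = A·(1)^n + B·(-1)^n.
From h(0) = -3: A + B = -3.
From h(1) = 7: A - B = 7.
Solving: A = 2, B = -5.
So h(n) = 2 - 5 \left(-1\right)^{n}.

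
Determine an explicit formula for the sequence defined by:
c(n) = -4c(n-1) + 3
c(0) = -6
First-order linear non-homogeneous.
Homogeneous solution: c_h(n) = A·(-4)^n.
Try constant particular solution c_p = K: K = -4K + 3 ⇒ K = \frac{3}{5}.
General: c(n) = A·(-4)^n + \frac{3}{5}.
Apply c(0) = -6: A + \frac{3}{5} = -6 ⇒ A = - \frac{33}{5}.
So c(n) = \frac{3}{5} - \frac{33 \left(-4\right)^{n}}{5}.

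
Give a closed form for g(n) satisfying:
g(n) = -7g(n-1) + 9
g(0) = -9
First-order linear non-homogeneous.
Homogeneous solution: g_h(n) = A·(-7)^n.
Try constant particular solution g_p = K: K = -7K + 9 ⇒ K = \frac{9}{8}.
General: g(n) = A·(-7)^n + \frac{9}{8}.
Apply g(0) = -9: A + \frac{9}{8} = -9 ⇒ A = - \frac{81}{8}.
So g(n) = \frac{9}{8} - \frac{81 \left(-7\right)^{n}}{8}.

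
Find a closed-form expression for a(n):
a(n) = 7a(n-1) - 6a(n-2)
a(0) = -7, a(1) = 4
Characteristic equation: x² - 7x + 6 = 0, which factors as (x - (6))(x - (1)) = 0.
Roots r₁ = 6, r₂ = 1 (distinct).
General solution: a(n) = A·(6)^n + B·(1)^n.
From a(0) = -7: A + B = -7.
From a(1) = 4: 6A + B = 4.
Solving: A = \frac{11}{5}, B = - \frac{46}{5}.
So a(n) = \frac{11 \cdot 6^{n}}{5} - \frac{46}{5}.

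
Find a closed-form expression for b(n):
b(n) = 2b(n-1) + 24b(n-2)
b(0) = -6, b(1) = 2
Characteristic equation: x² - 2x - 24 = 0, which factors as (x - (6))(x - (-4)) = 0.
Roots r₁ = 6, r₂ = -4 (distinct).
General solution: b(n) = A·(6)^n + B·(-4)^n.
From b(0) = -6: A + B = -6.
From b(1) = 2: 6A - 4B = 2.
Solving: A = - \frac{11}{5}, B = - \frac{19}{5}.
So b(n) = - \frac{19 \left(-4\right)^{n}}{5} - \frac{11 \cdot 6^{n}}{5}.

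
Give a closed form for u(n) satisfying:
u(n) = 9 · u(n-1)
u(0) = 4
Pure geometric recurrence with ratio 9.
By induction u(n) = u(0) · (9)^n = 4 \cdot 9^{n}.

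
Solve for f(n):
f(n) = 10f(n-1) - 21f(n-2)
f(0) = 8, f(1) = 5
Characteristic equation: x² - 10x + 21 = 0, which factors as (x - (3))(x - (7)) = 0.
Roots r₁ = 3, r₂ = 7 (distinct).
General solution: f(n) = A·(3)^n + B·(7)^n.
From f(0) = 8: A + B = 8.
From f(1) = 5: 3A + 7B = 5.
Solving: A = \frac{51}{4}, B = - \frac{19}{4}.
So f(n) = \frac{51 \cdot 3^{n}}{4} - \frac{19 \cdot 7^{n}}{4}.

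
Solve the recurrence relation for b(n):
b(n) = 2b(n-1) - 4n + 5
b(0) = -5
First-order linear with linear forcing.
Homogeneous solution: b_h(n) = A·(2)^n.
Try particular b_p(n) = pn + q. Substituting:
  pn + q = 2(p(n-1) + q) - 4n + 5.
Matching the n-coefficient: p = 2p - 4 ⇒ p = 4.
Matching constants: q = -2p + 2q + 5 ⇒ q = 3.
General: b(n) = A·(2)^n + 4 n + 3.
Apply b(0) = -5: A + 3 = -5 ⇒ A = -8.
So b(n) = - 8 \cdot 2^{n} + 4 n + 3.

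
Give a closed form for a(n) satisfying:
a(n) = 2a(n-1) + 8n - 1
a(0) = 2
First-order linear with linear forcing.
Homogeneous solution: a_h(n) = A·(2)^n.
Try particular a_p(n) = pn + q. Substituting:
  pn + q = 2(p(n-1) + q) + 8n - 1.
Matching the n-coefficient: p = 2p + 8 ⇒ p = -8.
Matching constants: q = -2p + 2q - 1 ⇒ q = -15.
General: a(n) = A·(2)^n - 8 n - 15.
Apply a(0) = 2: A - 15 = 2 ⇒ A = 17.
So a(n) = 17 \cdot 2^{n} - 8 n - 15.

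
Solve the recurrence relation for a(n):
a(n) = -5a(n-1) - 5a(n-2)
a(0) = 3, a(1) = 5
Characteristic equation: x² + 5x + 5 = 0.
Discriminant Δ = (-5)² + 4·(-5) = 5.
Roots r₁,₂ = (-5 ± √5)/2, so r₁ = - \frac{5}{2} + \frac{\sqrt{5}}{2}, r₂ = - \frac{5}{2} - \frac{\sqrt{5}}{2}.
General solution: a(n) = A·r₁^n + B·r₂^n.
From the initial conditions, A + B = 3 and r₁A + r₂B = 5.
Since r₁ - r₂ = √5: A = (5 - (3)r₂)/√5 = \frac{3}{2} + \frac{5 \sqrt{5}}{2}, and B = 3 - A = \frac{3}{2} - \frac{5 \sqrt{5}}{2}.
So a(n) = \left(\frac{3}{2} + \frac{5 \sqrt{5}}{2}\right)\left(- \frac{5}{2} + \frac{\sqrt{5}}{2}\right)^n + \left(\frac{3}{2} - \frac{5 \sqrt{5}}{2}\right)\left(- \frac{5}{2} - \frac{\sqrt{5}}{2}\right)^n.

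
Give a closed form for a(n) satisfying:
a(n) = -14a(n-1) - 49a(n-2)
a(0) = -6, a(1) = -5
Characteristic equation: x² + 14x + 49 = 0, which is (x - (-7))².
Repeated root r = -7.
General solution: a(n) = (A + Bn)·(-7)^n.
From a(0) = -6: A = -6.
From a(1) = -5: (A + B)·(-7) = -5 ⇒ B = \frac{47}{7}.
So a(n) = \left(\frac{47 n}{7} - 6\right) \cdot (-7)^n.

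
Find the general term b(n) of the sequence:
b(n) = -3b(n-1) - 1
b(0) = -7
First-order linear non-homogeneous.
Homogeneous solution: b_h(n) = A·(-3)^n.
Try constant particular solution b_p = K: K = -3K - 1 ⇒ K = - \frac{1}{4}.
General: b(n) = A·(-3)^n - \frac{1}{4}.
Apply b(0) = -7: A - \frac{1}{4} = -7 ⇒ A = - \frac{27}{4}.
So b(n) = - \frac{27 \left(-3\right)^{n}}{4} - \frac{1}{4}.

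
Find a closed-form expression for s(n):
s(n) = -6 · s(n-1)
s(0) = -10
Pure geometric recurrence with ratio -6.
By induction s(n) = s(0) · (-6)^n = - 10 \left(-6\right)^{n}.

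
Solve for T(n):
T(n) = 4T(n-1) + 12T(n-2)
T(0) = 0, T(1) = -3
Characteristic equation: x² - 4x - 12 = 0, which factors as (x - (-2))(x - (6)) = 0.
Roots r₁ = -2, r₂ = 6 (distinct).
General solution: T(n) = A·(-2)^n + B·(6)^n.
From T(0) = 0: A + B = 0.
From T(1) = -3: -2A + 6B = -3.
Solving: A = \frac{3}{8}, B = - \frac{3}{8}.
So T(n) = \frac{3 \left(-2\right)^{n}}{8} - \frac{3 \cdot 6^{n}}{8}.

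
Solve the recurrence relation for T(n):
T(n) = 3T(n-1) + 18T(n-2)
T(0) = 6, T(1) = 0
Characteristic equation: x² - 3x - 18 = 0, which factors as (x - (6))(x - (-3)) = 0.
Roots r₁ = 6, r₂ = -3 (distinct).
General solution: T(n) = A·(6)^n + B·(-3)^n.
From T(0) = 6: A + B = 6.
From T(1) = 0: 6A - 3B = 0.
Solving: A = 2, B = 4.
So T(n) = 4 \left(-3\right)^{n} + 2 \cdot 6^{n}.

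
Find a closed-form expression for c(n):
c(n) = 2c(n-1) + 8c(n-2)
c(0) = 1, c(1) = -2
Characteristic equation: x² - 2x - 8 = 0, which factors as (x - (4))(x - (-2)) = 0.
Roots r₁ = 4, r₂ = -2 (distinct).
General solution: c(n) = A·(4)^n + B·(-2)^n.
From c(0) = 1: A + B = 1.
From c(1) = -2: 4A - 2B = -2.
Solving: A = 0, B = 1.
So c(n) = \left(-2\right)^{n}.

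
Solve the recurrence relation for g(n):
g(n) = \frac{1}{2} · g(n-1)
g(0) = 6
Pure geometric recurrence with ratio \frac{1}{2}.
By induction g(n) = g(0) · (\frac{1}{2})^n = 6 \cdot 2^{- n}.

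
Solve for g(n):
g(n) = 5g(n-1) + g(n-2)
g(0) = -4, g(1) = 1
Characteristic equation: x² - 5x - 1 = 0.
Discriminant Δ = (5)² + 4·(1) = 29.
Roots r₁,₂ = (5 ± √29)/2, so r₁ = \frac{5}{2} + \frac{\sqrt{29}}{2}, r₂ = \frac{5}{2} - \frac{\sqrt{29}}{2}.
General solution: g(n) = A·r₁^n + B·r₂^n.
From the initial conditions, A + B = -4 and r₁A + r₂B = 1.
Since r₁ - r₂ = √29: A = (1 - (-4)r₂)/√29 = -2 + \frac{11 \sqrt{29}}{29}, and B = -4 - A = - \frac{11 \sqrt{29}}{29} - 2.
So g(n) = \left(-2 + \frac{11 \sqrt{29}}{29}\right)\left(\frac{5}{2} + \frac{\sqrt{29}}{2}\right)^n + \left(- \frac{11 \sqrt{29}}{29} - 2\right)\left(\frac{5}{2} - \frac{\sqrt{29}}{2}\right)^n.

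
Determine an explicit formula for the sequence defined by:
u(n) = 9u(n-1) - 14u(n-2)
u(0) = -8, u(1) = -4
Characteristic equation: x² - 9x + 14 = 0, which factors as (x - (7))(x - (2)) = 0.
Roots r₁ = 7, r₂ = 2 (distinct).
General solution: u(n) = A·(7)^n + B·(2)^n.
From u(0) = -8: A + B = -8.
From u(1) = -4: 7A + 2B = -4.
Solving: A = \frac{12}{5}, B = - \frac{52}{5}.
So u(n) = - \frac{52 \cdot 2^{n}}{5} + \frac{12 \cdot 7^{n}}{5}.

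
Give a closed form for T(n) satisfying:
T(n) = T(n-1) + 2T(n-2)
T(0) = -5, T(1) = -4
Characteristic equation: x² - x - 2 = 0, which factors as (x - (2))(x - (-1)) = 0.
Roots r₁ = 2, r₂ = -1 (distinct).
General solution: T(n) = A·(2)^n + B·(-1)^n.
From T(0) = -5: A + B = -5.
From T(1) = -4: 2A - B = -4.
Solving: A = -3, B = -2.
So T(n) = - 2 \left(-1\right)^{n} - 3 \cdot 2^{n}.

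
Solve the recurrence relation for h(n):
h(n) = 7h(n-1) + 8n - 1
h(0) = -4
First-order linear with linear forcing.
Homogeneous solution: h_h(n) = A·(7)^n.
Try particular h_p(n) = pn + q. Substituting:
  pn + q = 7(p(n-1) + q) + 8n - 1.
Matching the n-coefficient: p = 7p + 8 ⇒ p = - \frac{4}{3}.
Matching constants: q = -7p + 7q - 1 ⇒ q = - \frac{25}{18}.
General: h(n) = A·(7)^n - \frac{4 n}{3} - \frac{25}{18}.
Apply h(0) = -4: A - \frac{25}{18} = -4 ⇒ A = - \frac{47}{18}.
So h(n) = - \frac{47 \cdot 7^{n}}{18} - \frac{4 n}{3} - \frac{25}{18}.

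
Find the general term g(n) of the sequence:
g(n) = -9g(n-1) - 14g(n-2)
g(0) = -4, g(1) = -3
Characteristic equation: x² + 9x + 14 = 0, which factors as (x - (-2))(x - (-7)) = 0.
Roots r₁ = -2, r₂ = -7 (distinct).
General solution: g(n) = A·(-2)^n + B·(-7)^n.
From g(0) = -4: A + B = -4.
From g(1) = -3: -2A - 7B = -3.
Solving: A = - \frac{31}{5}, B = \frac{11}{5}.
So g(n) = - \frac{31 \left(-2\right)^{n}}{5} + \frac{11 \left(-7\right)^{n}}{5}.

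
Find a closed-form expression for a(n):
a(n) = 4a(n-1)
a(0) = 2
This is a homogeneous first-order recurrence with ratio 4.
By induction a(n) = a(0) · (4)^n = 2 \cdot 4^{n}.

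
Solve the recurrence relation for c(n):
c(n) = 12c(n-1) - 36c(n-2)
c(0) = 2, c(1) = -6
Characteristic equation: x² - 12x + 36 = 0, which is (x - (6))².
Repeated root r = 6.
General solution: c(n) = (A + Bn)·(6)^n.
From c(0) = 2: A = 2.
From c(1) = -6: (A + B)·(6) = -6 ⇒ B = -3.
So c(n) = \left(2 - 3 n\right) \cdot (6)^n.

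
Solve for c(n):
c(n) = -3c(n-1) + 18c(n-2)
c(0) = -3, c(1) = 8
Characteristic equation: x² + 3x - 18 = 0, which factors as (x - (-6))(x - (3)) = 0.
Roots r₁ = -6, r₂ = 3 (distinct).
General solution: c(n) = A·(-6)^n + B·(3)^n.
From c(0) = -3: A + B = -3.
From c(1) = 8: -6A + 3B = 8.
Solving: A = - \frac{17}{9}, B = - \frac{10}{9}.
So c(n) = - \frac{17 \left(-6\right)^{n}}{9} - \frac{10 \cdot 3^{n}}{9}.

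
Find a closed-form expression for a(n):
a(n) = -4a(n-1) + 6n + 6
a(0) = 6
First-order linear with linear forcing.
Homogeneous solution: a_h(n) = A·(-4)^n.
Try particular a_p(n) = pn + q. Substituting:
  pn + q = -4(p(n-1) + q) + 6n + 6.
Matching the n-coefficient: p = -4p + 6 ⇒ p = \frac{6}{5}.
Matching constants: q = 4p - 4q + 6 ⇒ q = \frac{54}{25}.
General: a(n) = A·(-4)^n + \frac{6 n}{5} + \frac{54}{25}.
Apply a(0) = 6: A + \frac{54}{25} = 6 ⇒ A = \frac{96}{25}.
So a(n) = \frac{96 \left(-4\right)^{n}}{25} + \frac{6 n}{5} + \frac{54}{25}.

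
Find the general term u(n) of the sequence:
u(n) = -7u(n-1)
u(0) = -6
This is a homogeneous first-order recurrence with ratio -7.
By induction u(n) = u(0) · (-7)^n = - 6 \left(-7\right)^{n}.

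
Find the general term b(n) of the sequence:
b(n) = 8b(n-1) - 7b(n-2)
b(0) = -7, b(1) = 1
Characteristic equation: x² - 8x + 7 = 0, which factors as (x - (7))(x - (1)) = 0.
Roots r₁ = 7, r₂ = 1 (distinct).
General solution: b(n) = A·(7)^n + B·(1)^n.
From b(0) = -7: A + B = -7.
From b(1) = 1: 7A + B = 1.
Solving: A = \frac{4}{3}, B = - \frac{25}{3}.
So b(n) = \frac{4 \cdot 7^{n}}{3} - \frac{25}{3}.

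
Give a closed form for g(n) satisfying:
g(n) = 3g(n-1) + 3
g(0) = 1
First-order linear non-homogeneous.
Homogeneous solution: g_h(n) = A·(3)^n.
Try constant particular solution g_p = K: K = 3K + 3 ⇒ K = - \frac{3}{2}.
General: g(n) = A·(3)^n - \frac{3}{2}.
Apply g(0) = 1: A - \frac{3}{2} = 1 ⇒ A = \frac{5}{2}.
So g(n) = \frac{5 \cdot 3^{n}}{2} - \frac{3}{2}.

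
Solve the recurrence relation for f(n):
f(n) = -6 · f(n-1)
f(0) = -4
Pure geometric recurrence with ratio -6.
By induction f(n) = f(0) · (-6)^n = - 4 \left(-6\right)^{n}.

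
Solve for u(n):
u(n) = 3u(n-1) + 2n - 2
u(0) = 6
First-order linear with linear forcing.
Homogeneous solution: u_h(n) = A·(3)^n.
Try particular u_p(n) = pn + q. Substituting:
  pn + q = 3(p(n-1) + q) + 2n - 2.
Matching the n-coefficient: p = 3p + 2 ⇒ p = -1.
Matching constants: q = -3p + 3q - 2 ⇒ q = - \frac{1}{2}.
General: u(n) = A·(3)^n - n - \frac{1}{2}.
Apply u(0) = 6: A - \frac{1}{2} = 6 ⇒ A = \frac{13}{2}.
So u(n) = \frac{13 \cdot 3^{n}}{2} - n - \frac{1}{2}.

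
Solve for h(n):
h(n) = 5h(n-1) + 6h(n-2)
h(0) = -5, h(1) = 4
Characteristic equation: x² - 5x - 6 = 0, which factors as (x - (-1))(x - (6)) = 0.
Roots r₁ = -1, r₂ = 6 (distinct).
General solution: h(n) = A·(-1)^n + B·(6)^n.
From h(0) = -5: A + B = -5.
From h(1) = 4: -A + 6B = 4.
Solving: A = - \frac{34}{7}, B = - \frac{1}{7}.
So h(n) = - \frac{34 \left(-1\right)^{n}}{7} - \frac{6^{n}}{7}.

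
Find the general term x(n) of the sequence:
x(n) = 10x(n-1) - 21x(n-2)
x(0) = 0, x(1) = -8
Characteristic equation: x² - 10x + 21 = 0, which factors as (x - (3))(x - (7)) = 0.
Roots r₁ = 3, r₂ = 7 (distinct).
General solution: x(n) = A·(3)^n + B·(7)^n.
From x(0) = 0: A + B = 0.
From x(1) = -8: 3A + 7B = -8.
Solving: A = 2, B = -2.
So x(n) = 2 \cdot 3^{n} - 2 \cdot 7^{n}.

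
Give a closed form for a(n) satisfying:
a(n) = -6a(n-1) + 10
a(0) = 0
First-order linear non-homogeneous.
Homogeneous solution: a_h(n) = A·(-6)^n.
Try constant particular solution a_p = K: K = -6K + 10 ⇒ K = \frac{10}{7}.
General: a(n) = A·(-6)^n + \frac{10}{7}.
Apply a(0) = 0: A + \frac{10}{7} = 0 ⇒ A = - \frac{10}{7}.
So a(n) = \frac{10}{7} - \frac{10 \left(-6\right)^{n}}{7}.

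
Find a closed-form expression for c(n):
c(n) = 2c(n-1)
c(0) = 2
This is a homogeneous first-order recurrence with ratio 2.
By induction c(n) = c(0) · (2)^n = 2 \cdot 2^{n}.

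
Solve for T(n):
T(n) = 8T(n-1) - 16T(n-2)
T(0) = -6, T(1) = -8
Characteristic equation: x² - 8x + 16 = 0, which is (x - (4))².
Repeated root r = 4.
General solution: T(n) = (A + Bn)·(4)^n.
From T(0) = -6: A = -6.
From T(1) = -8: (A + B)·(4) = -8 ⇒ B = 4.
So T(n) = \left(4 n - 6\right) \cdot (4)^n.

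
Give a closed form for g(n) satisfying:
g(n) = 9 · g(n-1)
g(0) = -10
Pure geometric recurrence with ratio 9.
By induction g(n) = g(0) · (9)^n = - 10 \cdot 9^{n}.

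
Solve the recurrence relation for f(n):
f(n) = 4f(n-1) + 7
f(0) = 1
First-order linear non-homogeneous.
Homogeneous solution: f_h(n) = A·(4)^n.
Try constant particular solution f_p = K: K = 4K + 7 ⇒ K = - \frac{7}{3}.
General: f(n) = A·(4)^n - \frac{7}{3}.
Apply f(0) = 1: A - \frac{7}{3} = 1 ⇒ A = \frac{10}{3}.
So f(n) = \frac{10 \cdot 4^{n}}{3} - \frac{7}{3}.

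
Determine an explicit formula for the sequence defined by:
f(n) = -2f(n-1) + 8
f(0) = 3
First-order linear non-homogeneous.
Homogeneous solution: f_h(n) = A·(-2)^n.
Try constant particular solution f_p = K: K = -2K + 8 ⇒ K = \frac{8}{3}.
General: f(n) = A·(-2)^n + \frac{8}{3}.
Apply f(0) = 3: A + \frac{8}{3} = 3 ⇒ A = \frac{1}{3}.
So f(n) = \frac{\left(-2\right)^{n}}{3} + \frac{8}{3}.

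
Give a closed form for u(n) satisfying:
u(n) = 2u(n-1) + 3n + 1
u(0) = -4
First-order linear with linear forcing.
Homogeneous solution: u_h(n) = A·(2)^n.
Try particular u_p(n) = pn + q. Substituting:
  pn + q = 2(p(n-1) + q) + 3n + 1.
Matching the n-coefficient: p = 2p + 3 ⇒ p = -3.
Matching constants: q = -2p + 2q + 1 ⇒ q = -7.
General: u(n) = A·(2)^n - 3 n - 7.
Apply u(0) = -4: A - 7 = -4 ⇒ A = 3.
So u(n) = 3 \cdot 2^{n} - 3 n - 7.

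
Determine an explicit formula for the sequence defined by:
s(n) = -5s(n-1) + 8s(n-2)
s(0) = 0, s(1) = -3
Characteristic equation: x² + 5x - 8 = 0.
Discriminant Δ = (-5)² + 4·(8) = 57.
Roots r₁,₂ = (-5 ± √57)/2, so r₁ = - \frac{5}{2} + \frac{\sqrt{57}}{2}, r₂ = - \frac{\sqrt{57}}{2} - \frac{5}{2}.
General solution: s(n) = A·r₁^n + B·r₂^n.
From the initial conditions, A + B = 0 and r₁A + r₂B = -3.
Since r₁ - r₂ = √57: A = (-3 - (0)r₂)/√57 = - \frac{\sqrt{57}}{19}, and B = 0 - A = \frac{\sqrt{57}}{19}.
So s(n) = \left(- \frac{\sqrt{57}}{19}\right)\left(- \frac{5}{2} + \frac{\sqrt{57}}{2}\right)^n + \left(\frac{\sqrt{57}}{19}\right)\left(- \frac{\sqrt{57}}{2} - \frac{5}{2}\right)^n.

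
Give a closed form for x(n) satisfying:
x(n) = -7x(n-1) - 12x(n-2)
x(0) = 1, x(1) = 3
Characteristic equation: x² + 7x + 12 = 0, which factors as (x - (-4))(x - (-3)) = 0.
Roots r₁ = -4, r₂ = -3 (distinct).
General solution: x(n) = A·(-4)^n + B·(-3)^n.
From x(0) = 1: A + B = 1.
From x(1) = 3: -4A - 3B = 3.
Solving: A = -6, B = 7.
So x(n) = 7 \left(-3\right)^{n} - 6 \left(-4\right)^{n}.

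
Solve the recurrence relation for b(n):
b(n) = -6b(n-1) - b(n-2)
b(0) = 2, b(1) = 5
Characteristic equation: x² + 6x + 1 = 0.
Discriminant Δ = (-6)² + 4·(-1) = 32.
Roots r₁,₂ = (-6 ± √32)/2, so r₁ = -3 + 2 \sqrt{2}, r₂ = -3 - 2 \sqrt{2}.
General solution: b(n) = A·r₁^n + B·r₂^n.
From the initial conditions, A + B = 2 and r₁A + r₂B = 5.
Since r₁ - r₂ = √32: A = (5 - (2)r₂)/√32 = 1 + \frac{11 \sqrt{2}}{8}, and B = 2 - A = 1 - \frac{11 \sqrt{2}}{8}.
So b(n) = \left(1 + \frac{11 \sqrt{2}}{8}\right)\left(-3 + 2 \sqrt{2}\right)^n + \left(1 - \frac{11 \sqrt{2}}{8}\right)\left(-3 - 2 \sqrt{2}\right)^n.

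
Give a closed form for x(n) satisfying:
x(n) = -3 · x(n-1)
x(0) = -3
Pure geometric recurrence with ratio -3.
By induction x(n) = x(0) · (-3)^n = - 3 \left(-3\right)^{n}.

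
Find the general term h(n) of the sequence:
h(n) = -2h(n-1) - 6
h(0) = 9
First-order linear non-homogeneous.
Homogeneous solution: h_h(n) = A·(-2)^n.
Try constant particular solution h_p = K: K = -2K - 6 ⇒ K = -2.
General: h(n) = A·(-2)^n - 2.
Apply h(0) = 9: A - 2 = 9 ⇒ A = 11.
So h(n) = 11 \left(-2\right)^{n} - 2.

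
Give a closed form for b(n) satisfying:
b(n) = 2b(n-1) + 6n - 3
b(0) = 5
First-order linear with linear forcing.
Homogeneous solution: b_h(n) = A·(2)^n.
Try particular b_p(n) = pn + q. Substituting:
  pn + q = 2(p(n-1) + q) + 6n - 3.
Matching the n-coefficient: p = 2p + 6 ⇒ p = -6.
Matching constants: q = -2p + 2q - 3 ⇒ q = -9.
General: b(n) = A·(2)^n - 6 n - 9.
Apply b(0) = 5: A - 9 = 5 ⇒ A = 14.
So b(n) = 14 \cdot 2^{n} - 6 n - 9.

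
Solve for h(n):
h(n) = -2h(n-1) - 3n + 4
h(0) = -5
First-order linear with linear forcing.
Homogeneous solution: h_h(n) = A·(-2)^n.
Try particular h_p(n) = pn + q. Substituting:
  pn + q = -2(p(n-1) + q) - 3n + 4.
Matching the n-coefficient: p = -2p - 3 ⇒ p = -1.
Matching constants: q = 2p - 2q + 4 ⇒ q = \frac{2}{3}.
General: h(n) = A·(-2)^n - n + \frac{2}{3}.
Apply h(0) = -5: A + \frac{2}{3} = -5 ⇒ A = - \frac{17}{3}.
So h(n) = - \frac{17 \left(-2\right)^{n}}{3} - n + \frac{2}{3}.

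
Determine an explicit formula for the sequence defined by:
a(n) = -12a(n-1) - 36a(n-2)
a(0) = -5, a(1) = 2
Characteristic equation: x² + 12x + 36 = 0, which is (x - (-6))².
Repeated root r = -6.
General solution: a(n) = (A + Bn)·(-6)^n.
From a(0) = -5: A = -5.
From a(1) = 2: (A + B)·(-6) = 2 ⇒ B = \frac{14}{3}.
So a(n) = \left(\frac{14 n}{3} - 5\right) \cdot (-6)^n.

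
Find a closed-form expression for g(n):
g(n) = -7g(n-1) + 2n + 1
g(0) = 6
First-order linear with linear forcing.
Homogeneous solution: g_h(n) = A·(-7)^n.
Try particular g_p(n) = pn + q. Substituting:
  pn + q = -7(p(n-1) + q) + 2n + 1.
Matching the n-coefficient: p = -7p + 2 ⇒ p = \frac{1}{4}.
Matching constants: q = 7p - 7q + 1 ⇒ q = \frac{11}{32}.
General: g(n) = A·(-7)^n + \frac{n}{4} + \frac{11}{32}.
Apply g(0) = 6: A + \frac{11}{32} = 6 ⇒ A = \frac{181}{32}.
So g(n) = \frac{181 \left(-7\right)^{n}}{32} + \frac{n}{4} + \frac{11}{32}.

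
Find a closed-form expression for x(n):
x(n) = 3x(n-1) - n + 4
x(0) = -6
First-order linear with linear forcing.
Homogeneous solution: x_h(n) = A·(3)^n.
Try particular x_p(n) = pn + q. Substituting:
  pn + q = 3(p(n-1) + q) - n + 4.
Matching the n-coefficient: p = 3p - 1 ⇒ p = \frac{1}{2}.
Matching constants: q = -3p + 3q + 4 ⇒ q = - \frac{5}{4}.
General: x(n) = A·(3)^n + \frac{n}{2} - \frac{5}{4}.
Apply x(0) = -6: A - \frac{5}{4} = -6 ⇒ A = - \frac{19}{4}.
So x(n) = - \frac{19 \cdot 3^{n}}{4} + \frac{n}{2} - \frac{5}{4}.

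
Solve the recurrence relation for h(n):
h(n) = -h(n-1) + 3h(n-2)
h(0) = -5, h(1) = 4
Characteristic equation: x² + x - 3 = 0.
Discriminant Δ = (-1)² + 4·(3) = 13.
Roots r₁,₂ = (-1 ± √13)/2, so r₁ = - \frac{1}{2} + \frac{\sqrt{13}}{2}, r₂ = - \frac{\sqrt{13}}{2} - \frac{1}{2}.
General solution: h(n) = A·r₁^n + B·r₂^n.
From the initial conditions, A + B = -5 and r₁A + r₂B = 4.
Since r₁ - r₂ = √13: A = (4 - (-5)r₂)/√13 = - \frac{5}{2} + \frac{3 \sqrt{13}}{26}, and B = -5 - A = - \frac{5}{2} - \frac{3 \sqrt{13}}{26}.
So h(n) = \left(- \frac{5}{2} + \frac{3 \sqrt{13}}{26}\right)\left(- \frac{1}{2} + \frac{\sqrt{13}}{2}\right)^n + \left(- \frac{5}{2} - \frac{3 \sqrt{13}}{26}\right)\left(- \frac{\sqrt{13}}{2} - \frac{1}{2}\right)^n.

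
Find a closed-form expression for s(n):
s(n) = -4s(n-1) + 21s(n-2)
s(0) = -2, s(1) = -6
Characteristic equation: x² + 4x - 21 = 0, which factors as (x - (3))(x - (-7)) = 0.
Roots r₁ = 3, r₂ = -7 (distinct).
General solution: s(n) = A·(3)^n + B·(-7)^n.
From s(0) = -2: A + B = -2.
From s(1) = -6: 3A - 7B = -6.
Solving: A = -2, B = 0.
So s(n) = - 2 \cdot 3^{n}.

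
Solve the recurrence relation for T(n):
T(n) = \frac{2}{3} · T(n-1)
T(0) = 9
Pure geometric recurrence with ratio \frac{2}{3}.
By induction T(n) = T(0) · (\frac{2}{3})^n = 9 \left(\frac{2}{3}\right)^{n}.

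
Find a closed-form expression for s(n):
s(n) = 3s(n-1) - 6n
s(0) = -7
First-order linear with linear forcing.
Homogeneous solution: s_h(n) = A·(3)^n.
Try particular s_p(n) = pn + q. Substituting:
  pn + q = 3(p(n-1) + q) - 6n.
Matching the n-coefficient: p = 3p - 6 ⇒ p = 3.
Matching constants: q = -3p + 3q ⇒ q = \frac{9}{2}.
General: s(n) = A·(3)^n + 3 n + \frac{9}{2}.
Apply s(0) = -7: A + \frac{9}{2} = -7 ⇒ A = - \frac{23}{2}.
So s(n) = - \frac{23 \cdot 3^{n}}{2} + 3 n + \frac{9}{2}.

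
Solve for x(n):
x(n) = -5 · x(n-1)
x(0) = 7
Pure geometric recurrence with ratio -5.
By induction x(n) = x(0) · (-5)^n = 7 \left(-5\right)^{n}.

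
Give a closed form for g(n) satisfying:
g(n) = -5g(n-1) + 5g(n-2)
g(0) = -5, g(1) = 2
Characteristic equation: x² + 5x - 5 = 0.
Discriminant Δ = (-5)² + 4·(5) = 45.
Roots r₁,₂ = (-5 ± √45)/2, so r₁ = - \frac{5}{2} + \frac{3 \sqrt{5}}{2}, r₂ = - \frac{3 \sqrt{5}}{2} - \frac{5}{2}.
General solution: g(n) = A·r₁^n + B·r₂^n.
From the initial conditions, A + B = -5 and r₁A + r₂B = 2.
Since r₁ - r₂ = √45: A = (2 - (-5)r₂)/√45 = - \frac{5}{2} - \frac{7 \sqrt{5}}{10}, and B = -5 - A = - \frac{5}{2} + \frac{7 \sqrt{5}}{10}.
So g(n) = \left(- \frac{5}{2} - \frac{7 \sqrt{5}}{10}\right)\left(- \frac{5}{2} + \frac{3 \sqrt{5}}{2}\right)^n + \left(- \frac{5}{2} + \frac{7 \sqrt{5}}{10}\right)\left(- \frac{3 \sqrt{5}}{2} - \frac{5}{2}\right)^n.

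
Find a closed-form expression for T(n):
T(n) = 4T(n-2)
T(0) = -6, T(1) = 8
Characteristic equation: x² - 4 = 0, which factors as (x - (-2))(x - (2)) = 0.
Roots r₁ = -2, r₂ = 2 (distinct).
General solution: T(n) = A·(-2)^n + B·(2)^n.
From T(0) = -6: A + B = -6.
From T(1) = 8: -2A + 2B = 8.
Solving: A = -5, B = -1.
So T(n) = - 5 \left(-2\right)^{n} - 2^{n}.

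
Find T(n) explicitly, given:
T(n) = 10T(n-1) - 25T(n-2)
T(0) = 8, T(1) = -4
Characteristic equation: x² - 10x + 25 = 0, which is (x - (5))².
Repeated root r = 5.
General solution: T(n) = (A + Bn)·(5)^n.
From T(0) = 8: A = 8.
From T(1) = -4: (A + B)·(5) = -4 ⇒ B = - \frac{44}{5}.
So T(n) = \left(8 - \frac{44 n}{5}\right) \cdot (5)^n.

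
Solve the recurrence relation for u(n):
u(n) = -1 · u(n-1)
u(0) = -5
Pure geometric recurrence with ratio -1.
By induction u(n) = u(0) · (-1)^n = - 5 \left(-1\right)^{n}.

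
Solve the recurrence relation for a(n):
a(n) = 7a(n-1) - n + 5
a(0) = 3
First-order linear with linear forcing.
Homogeneous solution: a_h(n) = A·(7)^n.
Try particular a_p(n) = pn + q. Substituting:
  pn + q = 7(p(n-1) + q) - n + 5.
Matching the n-coefficient: p = 7p - 1 ⇒ p = \frac{1}{6}.
Matching constants: q = -7p + 7q + 5 ⇒ q = - \frac{23}{36}.
General: a(n) = A·(7)^n + \frac{n}{6} - \frac{23}{36}.
Apply a(0) = 3: A - \frac{23}{36} = 3 ⇒ A = \frac{131}{36}.
So a(n) = \frac{131 \cdot 7^{n}}{36} + \frac{n}{6} - \frac{23}{36}.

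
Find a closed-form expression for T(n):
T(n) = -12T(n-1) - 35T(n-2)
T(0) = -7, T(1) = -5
Characteristic equation: x² + 12x + 35 = 0, which factors as (x - (-5))(x - (-7)) = 0.
Roots r₁ = -5, r₂ = -7 (distinct).
General solution: T(n) = A·(-5)^n + B·(-7)^n.
From T(0) = -7: A + B = -7.
From T(1) = -5: -5A - 7B = -5.
Solving: A = -27, B = 20.
So T(n) = - 27 \left(-5\right)^{n} + 20 \left(-7\right)^{n}.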